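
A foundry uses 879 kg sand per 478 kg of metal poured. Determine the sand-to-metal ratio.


Formula: Sand-to-Metal Ratio = W_sand / W_metal
Ratio = 879 kg / 478 kg = 1.8389

Answer: 1.8389


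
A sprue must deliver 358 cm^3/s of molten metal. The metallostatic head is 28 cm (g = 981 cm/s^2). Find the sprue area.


Formula: v = sqrt(2*g*h), A = Q/v
Velocity: v = sqrt(2 * 981 * 28) = sqrt(54936) = 234.3843 cm/s
Sprue area: A = Q / v = 358 / 234.3843 = 1.5274 cm^2

1.5274 cm^2


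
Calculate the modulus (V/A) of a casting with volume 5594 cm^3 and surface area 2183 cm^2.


Formula: Casting Modulus M = V / A
M = 5594 cm^3 / 2183 cm^2 = 2.5625 cm

Final answer: 2.5625 cm


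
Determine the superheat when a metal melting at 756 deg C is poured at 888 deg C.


Formula: Superheat = T_pour - T_melt
Superheat = 888 - 756 = 132 deg C

Final answer: 132 deg C


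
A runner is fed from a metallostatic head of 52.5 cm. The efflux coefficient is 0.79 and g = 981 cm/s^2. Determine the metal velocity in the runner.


Formula: v = Cd * sqrt(2 * g * h)  (Torricelli with discharge coefficient)
2*g*h = 2 * 981 * 52.5 = 103005.0 cm^2/s^2
sqrt(103005.0) = 320.94392 cm/s
v = 0.79 * 320.94392 = 253.5457 cm/s

Answer: 253.5457 cm/s


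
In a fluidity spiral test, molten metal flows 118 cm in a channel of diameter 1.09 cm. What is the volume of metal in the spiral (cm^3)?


Formula: V = pi * (d/2)^2 * L  (cylinder volume)
Radius = 1.09/2 = 0.545 cm
V = pi * 0.545^2 * 118 = 110.1095 cm^3

Answer: 110.1095 cm^3


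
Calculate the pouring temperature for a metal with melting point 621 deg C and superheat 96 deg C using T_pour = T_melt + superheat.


Formula: T_pour = T_melt + Superheat
T_pour = 621 + 96 = 717 deg C


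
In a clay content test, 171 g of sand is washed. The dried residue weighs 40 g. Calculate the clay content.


Formula: Clay% = (W_total - W_washed) / W_total * 100
Clay mass = 171 - 40 = 131 g
Clay% = 131 / 171 * 100 = 76.6082%


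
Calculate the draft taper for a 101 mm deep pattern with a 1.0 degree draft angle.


Formula: taper = depth * tan(draft_angle)
tan(1.0 deg) = 0.0174551
taper = 101 mm * 0.0174551 = 1.7630 mm

Answer: 1.7630 mm


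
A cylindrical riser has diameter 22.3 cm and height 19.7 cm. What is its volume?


Formula: V = pi * (D/2)^2 * H  (cylinder volume)
Radius = D/2 = 22.3/2 = 11.15 cm
V = pi * 11.15^2 * 19.7 = 7694.2419 cm^3

7694.2419 cm^3


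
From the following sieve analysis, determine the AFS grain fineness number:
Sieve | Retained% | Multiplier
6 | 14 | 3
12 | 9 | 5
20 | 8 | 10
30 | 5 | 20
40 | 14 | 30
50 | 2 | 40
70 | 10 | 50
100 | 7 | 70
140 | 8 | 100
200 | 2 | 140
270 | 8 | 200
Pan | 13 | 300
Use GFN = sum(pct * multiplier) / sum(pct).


Formula: GFN = sum(pct * multiplier) / sum(pct)
sum(pct * multiplier) = 8337
sum(pct) = 100
GFN = 8337 / 100 = 83.37

Answer: 83.37


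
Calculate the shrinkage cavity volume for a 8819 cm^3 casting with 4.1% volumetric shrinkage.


Formula: V_shrink = V_casting * shrinkage_pct / 100
V_shrink = 8819 cm^3 * 4.1 / 100 = 361.5790 cm^3


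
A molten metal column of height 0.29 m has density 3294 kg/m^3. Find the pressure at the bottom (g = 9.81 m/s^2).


Formula: P = rho * g * h
rho * g = 3294 * 9.81 = 32314.14 N/m^3
P = 32314.14 * 0.29 = 9371.1006 Pa

9371.1006 Pa


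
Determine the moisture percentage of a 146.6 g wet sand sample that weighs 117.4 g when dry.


Formula: MC = (W_wet - W_dry) / W_wet * 100
Water mass = 146.6 - 117.4 = 29.2 g
MC = 29.2 / 146.6 * 100 = 19.9181%

Final answer: 19.9181%


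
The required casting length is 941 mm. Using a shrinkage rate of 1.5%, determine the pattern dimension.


Formula: L_pattern = L_casting * (1 + shrinkage_rate/100)
Shrinkage factor = 1 + 1.5/100 = 1.015
L_pattern = 941 mm * 1.015 = 955.1150 mm

Answer: 955.1150 mm


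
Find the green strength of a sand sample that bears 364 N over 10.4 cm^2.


Formula: Compressive Strength = Force / Area
Strength = 364 N / 10.4 cm^2 = 35.0000 N/cm^2

Final answer: 35.0000 N/cm^2


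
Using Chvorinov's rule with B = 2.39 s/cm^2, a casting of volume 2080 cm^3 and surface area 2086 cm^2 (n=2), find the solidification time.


Formula: t_s = B * (V/A)^n  (Chvorinov's rule, n=2)
Modulus M = V/A = 2080/2086 = 0.997124 cm
M^2 = 0.997124^2 = 0.994256 cm^2
t_s = 2.39 * 0.994256 = 2.3763 s

2.3763 s


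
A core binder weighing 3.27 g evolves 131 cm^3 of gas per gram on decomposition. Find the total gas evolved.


Formula: V_gas = W_binder * gas_evolution_rate
V = 3.27 g * 131 cm^3/g = 428.3700 cm^3

Final answer: 428.3700 cm^3


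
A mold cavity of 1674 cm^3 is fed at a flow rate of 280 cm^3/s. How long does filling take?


Formula: t_fill = V_mold / Q_flow
t = 1674 cm^3 / 280 cm^3/s = 5.9786 s

Answer: 5.9786 s


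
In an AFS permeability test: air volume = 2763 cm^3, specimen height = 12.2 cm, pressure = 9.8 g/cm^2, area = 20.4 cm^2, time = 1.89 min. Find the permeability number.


Formula: Permeability Number P = (V * H) / (p * A * t)
Numerator: V * H = 2763 * 12.2 = 33708.6
Denominator: p * A * t = 9.8 * 20.4 * 1.89 = 377.8488
P = 33708.6 / 377.8488 = 89.2119

Final answer: 89.2119


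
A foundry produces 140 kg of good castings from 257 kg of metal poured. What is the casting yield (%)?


Formula: Casting Yield = (W_good / W_total) * 100
Yield = (140 kg / 257 kg) * 100 = 54.4747%

Final answer: 54.4747%


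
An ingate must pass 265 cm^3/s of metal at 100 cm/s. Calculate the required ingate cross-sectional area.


Formula: A_ingate = Q / v  (continuity equation)
A = 265 cm^3/s / 100 cm/s = 2.6500 cm^2

Answer: 2.6500 cm^2


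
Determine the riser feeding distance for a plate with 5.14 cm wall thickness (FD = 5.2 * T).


Formula: FD = 5.2 * T  (riser feeding-distance rule)
FD = 5.2 * 5.14 cm = 26.7280 cm

Final answer: 26.7280 cm


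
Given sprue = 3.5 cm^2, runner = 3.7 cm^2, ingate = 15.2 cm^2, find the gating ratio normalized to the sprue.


Sprue:Runner:Ingate = 1 : 3.7/3.5 : 15.2/3.5 = 1:1.06:4.34


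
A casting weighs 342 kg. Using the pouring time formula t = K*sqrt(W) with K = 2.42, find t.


Formula: t = K * sqrt(W)
sqrt(W) = sqrt(342) = 18.49324
t = 2.42 * 18.49324 = 44.7536 s

Final answer: 44.7536 s


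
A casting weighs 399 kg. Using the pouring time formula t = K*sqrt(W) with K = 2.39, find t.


Formula: t = K * sqrt(W)
sqrt(W) = sqrt(399) = 19.97498
t = 2.39 * 19.97498 = 47.7402 s

47.7402 s


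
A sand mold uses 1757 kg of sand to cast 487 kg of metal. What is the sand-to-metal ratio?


Formula: Sand-to-Metal Ratio = W_sand / W_metal
Ratio = 1757 kg / 487 kg = 3.6078


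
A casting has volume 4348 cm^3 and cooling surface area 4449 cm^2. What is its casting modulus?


Formula: Casting Modulus M = V / A
M = 4348 cm^3 / 4449 cm^2 = 0.9773 cm

Answer: 0.9773 cm


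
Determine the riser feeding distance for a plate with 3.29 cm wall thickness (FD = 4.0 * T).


Formula: FD = 4.0 * T  (riser feeding-distance rule)
FD = 4.0 * 3.29 cm = 13.1600 cm

Final answer: 13.1600 cm


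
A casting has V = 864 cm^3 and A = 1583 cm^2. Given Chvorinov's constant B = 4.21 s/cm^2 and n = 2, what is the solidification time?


Formula: t_s = B * (V/A)^n  (Chvorinov's rule, n=2)
Modulus M = V/A = 864/1583 = 0.545799 cm
M^2 = 0.545799^2 = 0.297897 cm^2
t_s = 4.21 * 0.297897 = 1.2541 s

Answer: 1.2541 s


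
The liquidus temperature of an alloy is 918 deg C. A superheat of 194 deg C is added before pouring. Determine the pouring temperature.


Formula: T_pour = T_melt + Superheat
T_pour = 918 + 194 = 1112 deg C


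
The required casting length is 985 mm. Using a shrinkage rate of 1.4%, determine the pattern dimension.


Formula: L_pattern = L_casting * (1 + shrinkage_rate/100)
Shrinkage factor = 1 + 1.4/100 = 1.014
L_pattern = 985 mm * 1.014 = 998.7900 mm


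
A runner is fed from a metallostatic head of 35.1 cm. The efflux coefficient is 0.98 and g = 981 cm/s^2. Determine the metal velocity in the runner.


Formula: v = Cd * sqrt(2 * g * h)  (Torricelli with discharge coefficient)
2*g*h = 2 * 981 * 35.1 = 68866.2 cm^2/s^2
sqrt(68866.2) = 262.42370 cm/s
v = 0.98 * 262.42370 = 257.1752 cm/s

257.1752 cm/s


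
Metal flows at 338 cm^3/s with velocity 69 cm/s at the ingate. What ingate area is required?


Formula: A_ingate = Q / v  (continuity equation)
A = 338 cm^3/s / 69 cm/s = 4.8986 cm^2

4.8986 cm^2


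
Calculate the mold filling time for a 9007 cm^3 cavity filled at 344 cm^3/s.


Formula: t_fill = V_mold / Q_flow
t = 9007 cm^3 / 344 cm^3/s = 26.1831 s

Final answer: 26.1831 s


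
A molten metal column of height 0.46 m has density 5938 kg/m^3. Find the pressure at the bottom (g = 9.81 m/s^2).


Formula: P = rho * g * h
rho * g = 5938 * 9.81 = 58251.78 N/m^3
P = 58251.78 * 0.46 = 26795.8188 Pa

Answer: 26795.8188 Pa


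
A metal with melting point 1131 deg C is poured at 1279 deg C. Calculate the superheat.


Formula: Superheat = T_pour - T_melt
Superheat = 1279 - 1131 = 148 deg C

Answer: 148 deg C


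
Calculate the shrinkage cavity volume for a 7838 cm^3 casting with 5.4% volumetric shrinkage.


Formula: V_shrink = V_casting * shrinkage_pct / 100
V_shrink = 7838 cm^3 * 5.4 / 100 = 423.2520 cm^3

423.2520 cm^3


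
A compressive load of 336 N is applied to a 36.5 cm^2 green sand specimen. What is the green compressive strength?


Formula: Compressive Strength = Force / Area
Strength = 336 N / 36.5 cm^2 = 9.2055 N/cm^2


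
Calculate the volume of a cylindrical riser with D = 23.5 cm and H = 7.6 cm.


Formula: V = pi * (D/2)^2 * H  (cylinder volume)
Radius = D/2 = 23.5/2 = 11.75 cm
V = pi * 11.75^2 * 7.6 = 3296.3946 cm^3


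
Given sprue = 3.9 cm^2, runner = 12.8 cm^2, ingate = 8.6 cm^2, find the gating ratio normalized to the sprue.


Sprue:Runner:Ingate = 1 : 12.8/3.9 : 8.6/3.9 = 1:3.28:2.21

Answer: 1:3.28:2.21


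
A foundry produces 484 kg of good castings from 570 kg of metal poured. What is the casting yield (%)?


Formula: Casting Yield = (W_good / W_total) * 100
Yield = (484 kg / 570 kg) * 100 = 84.9123%


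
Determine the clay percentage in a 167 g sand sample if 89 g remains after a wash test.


Formula: Clay% = (W_total - W_washed) / W_total * 100
Clay mass = 167 - 89 = 78 g
Clay% = 78 / 167 * 100 = 46.7066%

46.7066%


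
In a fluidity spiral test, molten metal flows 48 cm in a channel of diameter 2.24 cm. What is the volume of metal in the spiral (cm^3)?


Formula: V = pi * (d/2)^2 * L  (cylinder volume)
Radius = 2.24/2 = 1.12 cm
V = pi * 1.12^2 * 48 = 189.1591 cm^3


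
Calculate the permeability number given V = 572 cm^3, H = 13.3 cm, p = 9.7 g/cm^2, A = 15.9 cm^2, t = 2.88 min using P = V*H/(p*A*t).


Formula: Permeability Number P = (V * H) / (p * A * t)
Numerator: V * H = 572 * 13.3 = 7607.6
Denominator: p * A * t = 9.7 * 15.9 * 2.88 = 444.1824
P = 7607.6 / 444.1824 = 17.1272

17.1272


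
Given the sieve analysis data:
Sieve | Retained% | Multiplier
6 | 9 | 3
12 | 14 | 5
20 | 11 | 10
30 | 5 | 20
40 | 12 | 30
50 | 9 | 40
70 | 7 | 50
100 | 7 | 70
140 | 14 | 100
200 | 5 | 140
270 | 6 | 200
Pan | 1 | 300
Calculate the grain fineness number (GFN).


Formula: GFN = sum(pct * multiplier) / sum(pct)
sum(pct * multiplier) = 5467
sum(pct) = 100
GFN = 5467 / 100 = 54.67

54.67


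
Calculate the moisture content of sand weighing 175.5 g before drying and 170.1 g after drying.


Formula: MC = (W_wet - W_dry) / W_wet * 100
Water mass = 175.5 - 170.1 = 5.4 g
MC = 5.4 / 175.5 * 100 = 3.0769%


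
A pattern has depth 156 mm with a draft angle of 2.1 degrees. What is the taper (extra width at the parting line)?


Formula: taper = depth * tan(draft_angle)
tan(2.1 deg) = 0.0366683
taper = 156 mm * 0.0366683 = 5.7203 mm


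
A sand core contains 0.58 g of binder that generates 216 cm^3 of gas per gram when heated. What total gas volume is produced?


Formula: V_gas = W_binder * gas_evolution_rate
V = 0.58 g * 216 cm^3/g = 125.2800 cm^3

Answer: 125.2800 cm^3


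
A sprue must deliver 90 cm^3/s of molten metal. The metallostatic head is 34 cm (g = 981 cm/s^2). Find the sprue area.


Formula: v = sqrt(2*g*h), A = Q/v
Velocity: v = sqrt(2 * 981 * 34) = sqrt(66708) = 258.2789 cm/s
Sprue area: A = Q / v = 90 / 258.2789 = 0.3485 cm^2

Final answer: 0.3485 cm^2


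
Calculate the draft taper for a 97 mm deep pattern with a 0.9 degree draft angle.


Formula: taper = depth * tan(draft_angle)
tan(0.9 deg) = 0.0157093
taper = 97 mm * 0.0157093 = 1.5238 mm

1.5238 mm


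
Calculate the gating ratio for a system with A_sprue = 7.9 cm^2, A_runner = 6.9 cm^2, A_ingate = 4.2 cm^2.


Sprue:Runner:Ingate = 1 : 6.9/7.9 : 4.2/7.9 = 1:0.87:0.53

1:0.87:0.53


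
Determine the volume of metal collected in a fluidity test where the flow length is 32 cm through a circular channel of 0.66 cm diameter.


Formula: V = pi * (d/2)^2 * L  (cylinder volume)
Radius = 0.66/2 = 0.33 cm
V = pi * 0.33^2 * 32 = 10.9478 cm^3

Final answer: 10.9478 cm^3


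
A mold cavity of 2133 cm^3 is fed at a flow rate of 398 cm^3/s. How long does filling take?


Formula: t_fill = V_mold / Q_flow
t = 2133 cm^3 / 398 cm^3/s = 5.3593 s


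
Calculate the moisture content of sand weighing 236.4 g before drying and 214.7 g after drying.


Formula: MC = (W_wet - W_dry) / W_wet * 100
Water mass = 236.4 - 214.7 = 21.7 g
MC = 21.7 / 236.4 * 100 = 9.1794%

Final answer: 9.1794%


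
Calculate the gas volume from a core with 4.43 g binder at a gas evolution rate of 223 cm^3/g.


Formula: V_gas = W_binder * gas_evolution_rate
V = 4.43 g * 223 cm^3/g = 987.8900 cm^3

Answer: 987.8900 cm^3


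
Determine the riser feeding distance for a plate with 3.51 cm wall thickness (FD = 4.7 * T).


Formula: FD = 4.7 * T  (riser feeding-distance rule)
FD = 4.7 * 3.51 cm = 16.4970 cm


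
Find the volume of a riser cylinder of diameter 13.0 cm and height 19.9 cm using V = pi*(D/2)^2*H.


Formula: V = pi * (D/2)^2 * H  (cylinder volume)
Radius = D/2 = 13.0/2 = 6.5 cm
V = pi * 6.5^2 * 19.9 = 2641.3726 cm^3

Answer: 2641.3726 cm^3


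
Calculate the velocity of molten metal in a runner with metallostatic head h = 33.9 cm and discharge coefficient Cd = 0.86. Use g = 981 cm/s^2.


Formula: v = Cd * sqrt(2 * g * h)  (Torricelli with discharge coefficient)
2*g*h = 2 * 981 * 33.9 = 66511.8 cm^2/s^2
sqrt(66511.8) = 257.89882 cm/s
v = 0.86 * 257.89882 = 221.7930 cm/s

Final answer: 221.7930 cm/s


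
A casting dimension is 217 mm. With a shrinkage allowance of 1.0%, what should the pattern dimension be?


Formula: L_pattern = L_casting * (1 + shrinkage_rate/100)
Shrinkage factor = 1 + 1.0/100 = 1.01
L_pattern = 217 mm * 1.01 = 219.1700 mm


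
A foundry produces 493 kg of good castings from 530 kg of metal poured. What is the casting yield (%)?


Formula: Casting Yield = (W_good / W_total) * 100
Yield = (493 kg / 530 kg) * 100 = 93.0189%

93.0189%


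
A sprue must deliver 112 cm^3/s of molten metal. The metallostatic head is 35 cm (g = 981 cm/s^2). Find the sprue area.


Formula: v = sqrt(2*g*h), A = Q/v
Velocity: v = sqrt(2 * 981 * 35) = sqrt(68670) = 262.0496 cm/s
Sprue area: A = Q / v = 112 / 262.0496 = 0.4274 cm^2

Final answer: 0.4274 cm^2


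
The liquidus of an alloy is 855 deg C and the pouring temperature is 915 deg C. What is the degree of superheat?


Formula: Superheat = T_pour - T_melt
Superheat = 915 - 855 = 60 deg C

Final answer: 60 deg C


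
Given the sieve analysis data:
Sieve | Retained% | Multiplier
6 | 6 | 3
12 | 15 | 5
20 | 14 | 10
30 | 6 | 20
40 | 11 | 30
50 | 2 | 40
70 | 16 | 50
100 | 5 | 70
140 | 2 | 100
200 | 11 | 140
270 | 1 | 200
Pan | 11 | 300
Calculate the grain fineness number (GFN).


Formula: GFN = sum(pct * multiplier) / sum(pct)
sum(pct * multiplier) = 7153
sum(pct) = 100
GFN = 7153 / 100 = 71.53

71.53


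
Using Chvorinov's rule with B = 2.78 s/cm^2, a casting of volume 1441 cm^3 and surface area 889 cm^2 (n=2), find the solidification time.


Formula: t_s = B * (V/A)^n  (Chvorinov's rule, n=2)
Modulus M = V/A = 1441/889 = 1.620922 cm
M^2 = 1.620922^2 = 2.627388 cm^2
t_s = 2.78 * 2.627388 = 7.3041 s

7.3041 s


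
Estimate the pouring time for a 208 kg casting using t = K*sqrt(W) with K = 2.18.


Formula: t = K * sqrt(W)
sqrt(W) = sqrt(208) = 14.42221
t = 2.18 * 14.42221 = 31.4404 s

Final answer: 31.4404 s


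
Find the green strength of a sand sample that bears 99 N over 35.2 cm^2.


Formula: Compressive Strength = Force / Area
Strength = 99 N / 35.2 cm^2 = 2.8125 N/cm^2


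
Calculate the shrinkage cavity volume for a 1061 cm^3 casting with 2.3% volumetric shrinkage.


Formula: V_shrink = V_casting * shrinkage_pct / 100
V_shrink = 1061 cm^3 * 2.3 / 100 = 24.4030 cm^3

Answer: 24.4030 cm^3


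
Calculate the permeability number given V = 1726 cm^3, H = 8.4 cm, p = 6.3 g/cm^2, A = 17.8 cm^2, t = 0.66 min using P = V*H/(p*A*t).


Formula: Permeability Number P = (V * H) / (p * A * t)
Numerator: V * H = 1726 * 8.4 = 14498.4
Denominator: p * A * t = 6.3 * 17.8 * 0.66 = 74.0124
P = 14498.4 / 74.0124 = 195.8915

195.8915


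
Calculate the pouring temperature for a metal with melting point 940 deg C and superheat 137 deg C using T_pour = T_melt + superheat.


Formula: T_pour = T_melt + Superheat
T_pour = 940 + 137 = 1077 deg C

Final answer: 1077 deg C


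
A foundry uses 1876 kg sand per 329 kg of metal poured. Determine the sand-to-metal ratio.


Formula: Sand-to-Metal Ratio = W_sand / W_metal
Ratio = 1876 kg / 329 kg = 5.7021


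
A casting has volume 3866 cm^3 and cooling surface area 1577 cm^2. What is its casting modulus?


Formula: Casting Modulus M = V / A
M = 3866 cm^3 / 1577 cm^2 = 2.4515 cm

Answer: 2.4515 cm


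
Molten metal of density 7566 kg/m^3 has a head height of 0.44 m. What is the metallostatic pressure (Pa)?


Formula: P = rho * g * h
rho * g = 7566 * 9.81 = 74222.46 N/m^3
P = 74222.46 * 0.44 = 32657.8824 Pa


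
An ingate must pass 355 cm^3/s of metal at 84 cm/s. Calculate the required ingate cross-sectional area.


Formula: A_ingate = Q / v  (continuity equation)
A = 355 cm^3/s / 84 cm/s = 4.2262 cm^2

Answer: 4.2262 cm^2


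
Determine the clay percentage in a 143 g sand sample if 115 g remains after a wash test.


Formula: Clay% = (W_total - W_washed) / W_total * 100
Clay mass = 143 - 115 = 28 g
Clay% = 28 / 143 * 100 = 19.5804%


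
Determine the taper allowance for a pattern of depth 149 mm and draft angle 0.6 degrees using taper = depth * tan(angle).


Formula: taper = depth * tan(draft_angle)
tan(0.6 deg) = 0.0104724
taper = 149 mm * 0.0104724 = 1.5604 mm

Final answer: 1.5604 mm


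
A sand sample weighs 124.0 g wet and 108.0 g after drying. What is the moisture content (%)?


Formula: MC = (W_wet - W_dry) / W_wet * 100
Water mass = 124.0 - 108.0 = 16.0 g
MC = 16.0 / 124.0 * 100 = 12.9032%

Answer: 12.9032%


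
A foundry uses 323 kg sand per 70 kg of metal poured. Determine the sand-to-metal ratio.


Formula: Sand-to-Metal Ratio = W_sand / W_metal
Ratio = 323 kg / 70 kg = 4.6143


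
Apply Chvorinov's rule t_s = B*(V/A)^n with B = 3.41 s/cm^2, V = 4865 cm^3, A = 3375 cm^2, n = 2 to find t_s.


Formula: t_s = B * (V/A)^n  (Chvorinov's rule, n=2)
Modulus M = V/A = 4865/3375 = 1.441481 cm
M^2 = 1.441481^2 = 2.077867 cm^2
t_s = 3.41 * 2.077867 = 7.0855 s

7.0855 s


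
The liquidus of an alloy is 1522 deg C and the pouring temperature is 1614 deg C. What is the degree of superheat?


Formula: Superheat = T_pour - T_melt
Superheat = 1614 - 1522 = 92 deg C


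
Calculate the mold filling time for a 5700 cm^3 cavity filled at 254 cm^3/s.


Formula: t_fill = V_mold / Q_flow
t = 5700 cm^3 / 254 cm^3/s = 22.4409 s

Answer: 22.4409 s


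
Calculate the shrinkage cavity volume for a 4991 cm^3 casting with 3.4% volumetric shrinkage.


Formula: V_shrink = V_casting * shrinkage_pct / 100
V_shrink = 4991 cm^3 * 3.4 / 100 = 169.6940 cm^3

169.6940 cm^3


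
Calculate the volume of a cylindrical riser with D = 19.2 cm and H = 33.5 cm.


Formula: V = pi * (D/2)^2 * H  (cylinder volume)
Radius = D/2 = 19.2/2 = 9.6 cm
V = pi * 9.6^2 * 33.5 = 9699.2275 cm^3

Answer: 9699.2275 cm^3


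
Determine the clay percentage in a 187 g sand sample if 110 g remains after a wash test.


Formula: Clay% = (W_total - W_washed) / W_total * 100
Clay mass = 187 - 110 = 77 g
Clay% = 77 / 187 * 100 = 41.1765%

Final answer: 41.1765%


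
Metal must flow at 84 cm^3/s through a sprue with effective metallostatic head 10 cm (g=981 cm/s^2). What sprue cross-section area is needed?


Formula: v = sqrt(2*g*h), A = Q/v
Velocity: v = sqrt(2 * 981 * 10) = sqrt(19620) = 140.0714 cm/s
Sprue area: A = Q / v = 84 / 140.0714 = 0.5997 cm^2

0.5997 cm^2


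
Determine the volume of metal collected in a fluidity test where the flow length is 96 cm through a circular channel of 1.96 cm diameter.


Formula: V = pi * (d/2)^2 * L  (cylinder volume)
Radius = 1.96/2 = 0.98 cm
V = pi * 0.98^2 * 96 = 289.6498 cm^3


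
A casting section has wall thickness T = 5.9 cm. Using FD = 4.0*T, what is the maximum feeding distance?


Formula: FD = 4.0 * T  (riser feeding-distance rule)
FD = 4.0 * 5.9 cm = 23.6000 cm


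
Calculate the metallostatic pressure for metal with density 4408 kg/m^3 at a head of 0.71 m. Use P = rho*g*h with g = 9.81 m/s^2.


Formula: P = rho * g * h
rho * g = 4408 * 9.81 = 43242.48 N/m^3
P = 43242.48 * 0.71 = 30702.1608 Pa

30702.1608 Pa


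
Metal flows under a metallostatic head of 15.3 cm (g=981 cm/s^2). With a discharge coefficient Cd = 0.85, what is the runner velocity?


Formula: v = Cd * sqrt(2 * g * h)  (Torricelli with discharge coefficient)
2*g*h = 2 * 981 * 15.3 = 30018.6 cm^2/s^2
sqrt(30018.6) = 173.25877 cm/s
v = 0.85 * 173.25877 = 147.2700 cm/s

147.2700 cm/s


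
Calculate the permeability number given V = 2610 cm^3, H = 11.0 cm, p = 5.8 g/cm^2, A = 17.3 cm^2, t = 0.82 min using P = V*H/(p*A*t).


Formula: Permeability Number P = (V * H) / (p * A * t)
Numerator: V * H = 2610 * 11.0 = 28710.0
Denominator: p * A * t = 5.8 * 17.3 * 0.82 = 82.2788
P = 28710.0 / 82.2788 = 348.9356

348.9356


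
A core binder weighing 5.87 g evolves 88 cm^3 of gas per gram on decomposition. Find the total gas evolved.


Formula: V_gas = W_binder * gas_evolution_rate
V = 5.87 g * 88 cm^3/g = 516.5600 cm^3

516.5600 cm^3


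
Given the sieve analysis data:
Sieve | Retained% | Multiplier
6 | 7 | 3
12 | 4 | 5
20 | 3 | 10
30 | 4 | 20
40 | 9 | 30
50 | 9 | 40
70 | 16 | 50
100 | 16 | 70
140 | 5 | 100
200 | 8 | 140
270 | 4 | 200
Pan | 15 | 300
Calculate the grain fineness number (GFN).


Formula: GFN = sum(pct * multiplier) / sum(pct)
sum(pct * multiplier) = 9621
sum(pct) = 100
GFN = 9621 / 100 = 96.21


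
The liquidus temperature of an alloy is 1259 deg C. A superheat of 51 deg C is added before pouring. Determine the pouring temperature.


Formula: T_pour = T_melt + Superheat
T_pour = 1259 + 51 = 1310 deg C

Final answer: 1310 deg C


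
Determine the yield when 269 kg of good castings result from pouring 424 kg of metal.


Formula: Casting Yield = (W_good / W_total) * 100
Yield = (269 kg / 424 kg) * 100 = 63.4434%

Final answer: 63.4434%


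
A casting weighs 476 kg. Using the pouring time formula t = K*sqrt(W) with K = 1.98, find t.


Formula: t = K * sqrt(W)
sqrt(W) = sqrt(476) = 21.81742
t = 1.98 * 21.81742 = 43.1985 s

43.1985 s


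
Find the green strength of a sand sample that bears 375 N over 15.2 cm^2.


Formula: Compressive Strength = Force / Area
Strength = 375 N / 15.2 cm^2 = 24.6711 N/cm^2

24.6711 N/cm^2


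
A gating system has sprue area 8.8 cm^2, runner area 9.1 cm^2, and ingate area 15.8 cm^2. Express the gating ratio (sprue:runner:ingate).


Sprue:Runner:Ingate = 1 : 9.1/8.8 : 15.8/8.8 = 1:1.03:1.80

1:1.03:1.80


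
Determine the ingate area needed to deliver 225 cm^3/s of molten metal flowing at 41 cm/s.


Formula: A_ingate = Q / v  (continuity equation)
A = 225 cm^3/s / 41 cm/s = 5.4878 cm^2

5.4878 cm^2


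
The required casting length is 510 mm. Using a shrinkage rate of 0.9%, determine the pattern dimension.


Formula: L_pattern = L_casting * (1 + shrinkage_rate/100)
Shrinkage factor = 1 + 0.9/100 = 1.009
L_pattern = 510 mm * 1.009 = 514.5900 mm


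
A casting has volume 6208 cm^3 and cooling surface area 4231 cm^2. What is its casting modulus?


Formula: Casting Modulus M = V / A
M = 6208 cm^3 / 4231 cm^2 = 1.4673 cm

Final answer: 1.4673 cm


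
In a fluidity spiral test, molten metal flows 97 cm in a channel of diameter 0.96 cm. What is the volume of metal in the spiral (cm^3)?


Formula: V = pi * (d/2)^2 * L  (cylinder volume)
Radius = 0.96/2 = 0.48 cm
V = pi * 0.48^2 * 97 = 70.2108 cm^3


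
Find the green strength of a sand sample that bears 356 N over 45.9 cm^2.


Formula: Compressive Strength = Force / Area
Strength = 356 N / 45.9 cm^2 = 7.7560 N/cm^2


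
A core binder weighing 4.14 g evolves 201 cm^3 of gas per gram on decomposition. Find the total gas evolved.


Formula: V_gas = W_binder * gas_evolution_rate
V = 4.14 g * 201 cm^3/g = 832.1400 cm^3

Final answer: 832.1400 cm^3


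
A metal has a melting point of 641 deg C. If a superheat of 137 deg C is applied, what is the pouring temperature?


Formula: T_pour = T_melt + Superheat
T_pour = 641 + 137 = 778 deg C

Final answer: 778 deg C


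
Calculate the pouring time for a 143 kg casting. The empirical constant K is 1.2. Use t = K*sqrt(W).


Formula: t = K * sqrt(W)
sqrt(W) = sqrt(143) = 11.95826
t = 1.2 * 11.95826 = 14.3499 s

14.3499 s


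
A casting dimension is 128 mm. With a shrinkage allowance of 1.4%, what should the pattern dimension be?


Formula: L_pattern = L_casting * (1 + shrinkage_rate/100)
Shrinkage factor = 1 + 1.4/100 = 1.014
L_pattern = 128 mm * 1.014 = 129.7920 mm

129.7920 mm


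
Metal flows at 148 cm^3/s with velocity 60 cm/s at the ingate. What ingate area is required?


Formula: A_ingate = Q / v  (continuity equation)
A = 148 cm^3/s / 60 cm/s = 2.4667 cm^2

2.4667 cm^2


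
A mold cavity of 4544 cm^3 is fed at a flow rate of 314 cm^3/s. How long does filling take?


Formula: t_fill = V_mold / Q_flow
t = 4544 cm^3 / 314 cm^3/s = 14.4713 s

Final answer: 14.4713 s


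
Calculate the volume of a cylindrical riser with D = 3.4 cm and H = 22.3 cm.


Formula: V = pi * (D/2)^2 * H  (cylinder volume)
Radius = D/2 = 3.4/2 = 1.7 cm
V = pi * 1.7^2 * 22.3 = 202.4662 cm^3

Answer: 202.4662 cm^3


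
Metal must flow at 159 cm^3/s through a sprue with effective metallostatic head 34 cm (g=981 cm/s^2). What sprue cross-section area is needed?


Formula: v = sqrt(2*g*h), A = Q/v
Velocity: v = sqrt(2 * 981 * 34) = sqrt(66708) = 258.2789 cm/s
Sprue area: A = Q / v = 159 / 258.2789 = 0.6156 cm^2


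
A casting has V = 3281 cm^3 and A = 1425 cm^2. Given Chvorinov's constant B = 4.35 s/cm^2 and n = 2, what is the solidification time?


Formula: t_s = B * (V/A)^n  (Chvorinov's rule, n=2)
Modulus M = V/A = 3281/1425 = 2.302456 cm
M^2 = 2.302456^2 = 5.301304 cm^2
t_s = 4.35 * 5.301304 = 23.0607 s

Answer: 23.0607 s


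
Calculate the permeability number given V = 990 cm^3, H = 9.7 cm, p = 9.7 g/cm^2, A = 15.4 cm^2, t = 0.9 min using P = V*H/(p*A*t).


Formula: Permeability Number P = (V * H) / (p * A * t)
Numerator: V * H = 990 * 9.7 = 9603.0
Denominator: p * A * t = 9.7 * 15.4 * 0.9 = 134.442
P = 9603.0 / 134.442 = 71.4286

Final answer: 71.4286


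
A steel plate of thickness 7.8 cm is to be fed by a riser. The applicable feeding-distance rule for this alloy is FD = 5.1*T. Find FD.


Formula: FD = 5.1 * T  (riser feeding-distance rule)
FD = 5.1 * 7.8 cm = 39.7800 cm


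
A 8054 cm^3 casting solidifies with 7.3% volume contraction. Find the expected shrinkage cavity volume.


Formula: V_shrink = V_casting * shrinkage_pct / 100
V_shrink = 8054 cm^3 * 7.3 / 100 = 587.9420 cm^3

Final answer: 587.9420 cm^3


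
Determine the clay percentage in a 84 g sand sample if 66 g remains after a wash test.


Formula: Clay% = (W_total - W_washed) / W_total * 100
Clay mass = 84 - 66 = 18 g
Clay% = 18 / 84 * 100 = 21.4286%

21.4286%


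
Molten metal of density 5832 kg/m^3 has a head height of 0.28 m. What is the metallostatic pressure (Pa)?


Formula: P = rho * g * h
rho * g = 5832 * 9.81 = 57211.92 N/m^3
P = 57211.92 * 0.28 = 16019.3376 Pa

Answer: 16019.3376 Pa


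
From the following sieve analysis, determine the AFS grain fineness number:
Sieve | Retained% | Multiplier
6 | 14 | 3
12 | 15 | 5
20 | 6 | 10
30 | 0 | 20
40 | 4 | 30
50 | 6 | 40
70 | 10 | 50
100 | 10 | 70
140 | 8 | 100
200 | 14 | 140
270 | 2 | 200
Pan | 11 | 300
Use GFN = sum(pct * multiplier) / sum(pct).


Formula: GFN = sum(pct * multiplier) / sum(pct)
sum(pct * multiplier) = 8197
sum(pct) = 100
GFN = 8197 / 100 = 81.97

Final answer: 81.97


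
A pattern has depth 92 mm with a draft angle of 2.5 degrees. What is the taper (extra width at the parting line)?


Formula: taper = depth * tan(draft_angle)
tan(2.5 deg) = 0.0436609
taper = 92 mm * 0.0436609 = 4.0168 mm


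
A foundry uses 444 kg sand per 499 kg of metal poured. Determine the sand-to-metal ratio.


Formula: Sand-to-Metal Ratio = W_sand / W_metal
Ratio = 444 kg / 499 kg = 0.8898

0.8898


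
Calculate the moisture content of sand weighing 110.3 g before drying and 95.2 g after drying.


Formula: MC = (W_wet - W_dry) / W_wet * 100
Water mass = 110.3 - 95.2 = 15.1 g
MC = 15.1 / 110.3 * 100 = 13.6899%

Answer: 13.6899%


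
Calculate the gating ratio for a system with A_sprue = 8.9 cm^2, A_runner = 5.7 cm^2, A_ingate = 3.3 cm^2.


Sprue:Runner:Ingate = 1 : 5.7/8.9 : 3.3/8.9 = 1:0.64:0.37

Answer: 1:0.64:0.37


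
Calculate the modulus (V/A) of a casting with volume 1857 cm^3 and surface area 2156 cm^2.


Formula: Casting Modulus M = V / A
M = 1857 cm^3 / 2156 cm^2 = 0.8613 cm


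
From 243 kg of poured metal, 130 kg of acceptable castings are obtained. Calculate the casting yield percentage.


Formula: Casting Yield = (W_good / W_total) * 100
Yield = (130 kg / 243 kg) * 100 = 53.4979%

Answer: 53.4979%


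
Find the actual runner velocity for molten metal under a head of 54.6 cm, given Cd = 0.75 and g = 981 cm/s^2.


Formula: v = Cd * sqrt(2 * g * h)  (Torricelli with discharge coefficient)
2*g*h = 2 * 981 * 54.6 = 107125.2 cm^2/s^2
sqrt(107125.2) = 327.29986 cm/s
v = 0.75 * 327.29986 = 245.4749 cm/s

Answer: 245.4749 cm/s


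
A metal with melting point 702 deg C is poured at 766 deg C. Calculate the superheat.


Formula: Superheat = T_pour - T_melt
Superheat = 766 - 702 = 64 deg C

64 deg C


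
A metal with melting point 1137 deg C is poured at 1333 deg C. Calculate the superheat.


Formula: Superheat = T_pour - T_melt
Superheat = 1333 - 1137 = 196 deg C

196 deg C


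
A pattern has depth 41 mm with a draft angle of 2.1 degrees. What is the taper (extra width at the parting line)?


Formula: taper = depth * tan(draft_angle)
tan(2.1 deg) = 0.0366683
taper = 41 mm * 0.0366683 = 1.5034 mm

Final answer: 1.5034 mm


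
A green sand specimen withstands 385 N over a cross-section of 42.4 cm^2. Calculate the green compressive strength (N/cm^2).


Formula: Compressive Strength = Force / Area
Strength = 385 N / 42.4 cm^2 = 9.0802 N/cm^2

Final answer: 9.0802 N/cm^2


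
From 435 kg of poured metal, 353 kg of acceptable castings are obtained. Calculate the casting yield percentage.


Formula: Casting Yield = (W_good / W_total) * 100
Yield = (353 kg / 435 kg) * 100 = 81.1494%


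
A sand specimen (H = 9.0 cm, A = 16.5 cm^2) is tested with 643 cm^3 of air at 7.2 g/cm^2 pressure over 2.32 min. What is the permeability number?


Formula: Permeability Number P = (V * H) / (p * A * t)
Numerator: V * H = 643 * 9.0 = 5787.0
Denominator: p * A * t = 7.2 * 16.5 * 2.32 = 275.616
P = 5787.0 / 275.616 = 20.9966

20.9966


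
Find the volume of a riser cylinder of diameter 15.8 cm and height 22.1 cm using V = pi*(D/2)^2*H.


Formula: V = pi * (D/2)^2 * H  (cylinder volume)
Radius = D/2 = 15.8/2 = 7.9 cm
V = pi * 7.9^2 * 22.1 = 4333.0762 cm^3


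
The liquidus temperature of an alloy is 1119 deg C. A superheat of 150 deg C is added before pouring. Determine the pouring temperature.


Formula: T_pour = T_melt + Superheat
T_pour = 1119 + 150 = 1269 deg C


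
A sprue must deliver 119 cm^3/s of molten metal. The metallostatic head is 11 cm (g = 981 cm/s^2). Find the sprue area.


Formula: v = sqrt(2*g*h), A = Q/v
Velocity: v = sqrt(2 * 981 * 11) = sqrt(21582) = 146.9081 cm/s
Sprue area: A = Q / v = 119 / 146.9081 = 0.8100 cm^2

0.8100 cm^2


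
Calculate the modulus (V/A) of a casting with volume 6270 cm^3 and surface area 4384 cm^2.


Formula: Casting Modulus M = V / A
M = 6270 cm^3 / 4384 cm^2 = 1.4302 cm

Answer: 1.4302 cm


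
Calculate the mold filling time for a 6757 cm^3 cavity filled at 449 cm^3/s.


Formula: t_fill = V_mold / Q_flow
t = 6757 cm^3 / 449 cm^3/s = 15.0490 s

Final answer: 15.0490 s


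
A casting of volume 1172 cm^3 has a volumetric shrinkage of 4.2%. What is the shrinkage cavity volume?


Formula: V_shrink = V_casting * shrinkage_pct / 100
V_shrink = 1172 cm^3 * 4.2 / 100 = 49.2240 cm^3

49.2240 cm^3


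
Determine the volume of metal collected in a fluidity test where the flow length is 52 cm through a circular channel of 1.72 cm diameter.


Formula: V = pi * (d/2)^2 * L  (cylinder volume)
Radius = 1.72/2 = 0.86 cm
V = pi * 0.86^2 * 52 = 120.8231 cm^3

120.8231 cm^3


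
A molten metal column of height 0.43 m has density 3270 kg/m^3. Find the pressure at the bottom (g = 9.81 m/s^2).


Formula: P = rho * g * h
rho * g = 3270 * 9.81 = 32078.7 N/m^3
P = 32078.7 * 0.43 = 13793.8410 Pa

13793.8410 Pa


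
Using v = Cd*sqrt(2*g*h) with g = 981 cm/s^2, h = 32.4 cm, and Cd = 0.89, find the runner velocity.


Formula: v = Cd * sqrt(2 * g * h)  (Torricelli with discharge coefficient)
2*g*h = 2 * 981 * 32.4 = 63568.8 cm^2/s^2
sqrt(63568.8) = 252.12854 cm/s
v = 0.89 * 252.12854 = 224.3944 cm/s

224.3944 cm/s


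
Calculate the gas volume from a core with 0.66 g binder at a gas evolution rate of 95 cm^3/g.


Formula: V_gas = W_binder * gas_evolution_rate
V = 0.66 g * 95 cm^3/g = 62.7000 cm^3


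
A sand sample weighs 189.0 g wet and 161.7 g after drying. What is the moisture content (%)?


Formula: MC = (W_wet - W_dry) / W_wet * 100
Water mass = 189.0 - 161.7 = 27.3 g
MC = 27.3 / 189.0 * 100 = 14.4444%

Answer: 14.4444%


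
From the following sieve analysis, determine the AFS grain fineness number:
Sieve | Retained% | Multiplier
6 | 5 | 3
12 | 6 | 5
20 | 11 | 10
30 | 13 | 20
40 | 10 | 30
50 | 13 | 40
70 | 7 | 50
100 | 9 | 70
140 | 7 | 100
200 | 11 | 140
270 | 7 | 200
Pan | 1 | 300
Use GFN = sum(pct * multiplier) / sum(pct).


Formula: GFN = sum(pct * multiplier) / sum(pct)
sum(pct * multiplier) = 6155
sum(pct) = 100
GFN = 6155 / 100 = 61.55


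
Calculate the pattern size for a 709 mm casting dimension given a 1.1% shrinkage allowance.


Formula: L_pattern = L_casting * (1 + shrinkage_rate/100)
Shrinkage factor = 1 + 1.1/100 = 1.011
L_pattern = 709 mm * 1.011 = 716.7990 mm

716.7990 mm


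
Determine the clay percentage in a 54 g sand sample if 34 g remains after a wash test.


Formula: Clay% = (W_total - W_washed) / W_total * 100
Clay mass = 54 - 34 = 20 g
Clay% = 20 / 54 * 100 = 37.0370%

Final answer: 37.0370%


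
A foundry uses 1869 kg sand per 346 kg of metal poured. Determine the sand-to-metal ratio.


Formula: Sand-to-Metal Ratio = W_sand / W_metal
Ratio = 1869 kg / 346 kg = 5.4017

Final answer: 5.4017


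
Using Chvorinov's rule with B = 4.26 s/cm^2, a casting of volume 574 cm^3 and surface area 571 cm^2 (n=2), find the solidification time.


Formula: t_s = B * (V/A)^n  (Chvorinov's rule, n=2)
Modulus M = V/A = 574/571 = 1.005254 cm
M^2 = 1.005254^2 = 1.010536 cm^2
t_s = 4.26 * 1.010536 = 4.3049 s

Final answer: 4.3049 s


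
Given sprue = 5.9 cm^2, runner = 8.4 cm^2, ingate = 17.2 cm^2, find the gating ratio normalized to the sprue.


Sprue:Runner:Ingate = 1 : 8.4/5.9 : 17.2/5.9 = 1:1.42:2.92

Final answer: 1:1.42:2.92


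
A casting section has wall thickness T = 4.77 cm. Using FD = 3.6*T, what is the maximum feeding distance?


Formula: FD = 3.6 * T  (riser feeding-distance rule)
FD = 3.6 * 4.77 cm = 17.1720 cm

17.1720 cm


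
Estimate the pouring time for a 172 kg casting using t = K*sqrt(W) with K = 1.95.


Formula: t = K * sqrt(W)
sqrt(W) = sqrt(172) = 13.11488
t = 1.95 * 13.11488 = 25.5740 s

Answer: 25.5740 s


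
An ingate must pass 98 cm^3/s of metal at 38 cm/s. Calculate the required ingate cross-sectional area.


Formula: A_ingate = Q / v  (continuity equation)
A = 98 cm^3/s / 38 cm/s = 2.5789 cm^2


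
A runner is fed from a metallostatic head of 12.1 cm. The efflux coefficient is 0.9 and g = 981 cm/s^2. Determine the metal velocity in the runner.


Formula: v = Cd * sqrt(2 * g * h)  (Torricelli with discharge coefficient)
2*g*h = 2 * 981 * 12.1 = 23740.2 cm^2/s^2
sqrt(23740.2) = 154.07855 cm/s
v = 0.9 * 154.07855 = 138.6707 cm/s


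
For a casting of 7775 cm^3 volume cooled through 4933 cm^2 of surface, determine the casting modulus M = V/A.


Formula: Casting Modulus M = V / A
M = 7775 cm^3 / 4933 cm^2 = 1.5761 cm

1.5761 cm


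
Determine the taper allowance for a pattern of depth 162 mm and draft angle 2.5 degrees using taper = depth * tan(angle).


Formula: taper = depth * tan(draft_angle)
tan(2.5 deg) = 0.0436609
taper = 162 mm * 0.0436609 = 7.0731 mm

Final answer: 7.0731 mm


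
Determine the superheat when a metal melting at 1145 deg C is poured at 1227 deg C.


Formula: Superheat = T_pour - T_melt
Superheat = 1227 - 1145 = 82 deg C

Answer: 82 deg C


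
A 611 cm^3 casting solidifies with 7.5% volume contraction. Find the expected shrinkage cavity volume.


Formula: V_shrink = V_casting * shrinkage_pct / 100
V_shrink = 611 cm^3 * 7.5 / 100 = 45.8250 cm^3

45.8250 cm^3


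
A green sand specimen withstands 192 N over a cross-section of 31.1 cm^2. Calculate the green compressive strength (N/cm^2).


Formula: Compressive Strength = Force / Area
Strength = 192 N / 31.1 cm^2 = 6.1736 N/cm^2

6.1736 N/cm^2


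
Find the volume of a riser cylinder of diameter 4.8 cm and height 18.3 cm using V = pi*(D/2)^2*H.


Formula: V = pi * (D/2)^2 * H  (cylinder volume)
Radius = D/2 = 4.8/2 = 2.4 cm
V = pi * 2.4^2 * 18.3 = 331.1490 cm^3

Answer: 331.1490 cm^3


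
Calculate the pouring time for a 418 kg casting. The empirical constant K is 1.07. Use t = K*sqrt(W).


Formula: t = K * sqrt(W)
sqrt(W) = sqrt(418) = 20.44505
t = 1.07 * 20.44505 = 21.8762 s


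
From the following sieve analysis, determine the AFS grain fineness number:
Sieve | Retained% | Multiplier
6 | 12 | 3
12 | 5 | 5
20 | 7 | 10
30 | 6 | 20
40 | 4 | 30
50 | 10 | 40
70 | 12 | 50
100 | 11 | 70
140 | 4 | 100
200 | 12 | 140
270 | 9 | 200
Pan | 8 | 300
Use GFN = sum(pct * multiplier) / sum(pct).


Formula: GFN = sum(pct * multiplier) / sum(pct)
sum(pct * multiplier) = 8421
sum(pct) = 100
GFN = 8421 / 100 = 84.21

84.21


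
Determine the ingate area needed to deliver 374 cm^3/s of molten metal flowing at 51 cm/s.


Formula: A_ingate = Q / v  (continuity equation)
A = 374 cm^3/s / 51 cm/s = 7.3333 cm^2

7.3333 cm^2


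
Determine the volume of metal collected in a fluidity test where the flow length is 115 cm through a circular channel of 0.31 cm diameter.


Formula: V = pi * (d/2)^2 * L  (cylinder volume)
Radius = 0.31/2 = 0.155 cm
V = pi * 0.155^2 * 115 = 8.6798 cm^3

8.6798 cm^3
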